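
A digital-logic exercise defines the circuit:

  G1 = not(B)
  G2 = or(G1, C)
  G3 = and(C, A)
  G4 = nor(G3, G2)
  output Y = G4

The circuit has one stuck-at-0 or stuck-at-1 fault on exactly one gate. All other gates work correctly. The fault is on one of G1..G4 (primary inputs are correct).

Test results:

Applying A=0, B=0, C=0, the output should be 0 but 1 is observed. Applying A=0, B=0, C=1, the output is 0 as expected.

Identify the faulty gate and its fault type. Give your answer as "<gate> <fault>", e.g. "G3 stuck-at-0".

Fault-free values for test 1 (A=0, B=0, C=0): G1=1, G2=1, G3=0, G4=0, giving Y=0. Observed 1.
Test 1: faults giving observed 1 are {G1 stuck-at-0, G2 stuck-at-0, G4 stuck-at-1}.
Test 2 (A=0, B=0, C=1): fault-free G1=1, G2=1, G3=0, G4=0 → 0; observed 0. Eliminates G2 stuck-at-0, G4 stuck-at-1.
Only G1 stuck-at-0 is consistent with every test.

G1 stuck-at-0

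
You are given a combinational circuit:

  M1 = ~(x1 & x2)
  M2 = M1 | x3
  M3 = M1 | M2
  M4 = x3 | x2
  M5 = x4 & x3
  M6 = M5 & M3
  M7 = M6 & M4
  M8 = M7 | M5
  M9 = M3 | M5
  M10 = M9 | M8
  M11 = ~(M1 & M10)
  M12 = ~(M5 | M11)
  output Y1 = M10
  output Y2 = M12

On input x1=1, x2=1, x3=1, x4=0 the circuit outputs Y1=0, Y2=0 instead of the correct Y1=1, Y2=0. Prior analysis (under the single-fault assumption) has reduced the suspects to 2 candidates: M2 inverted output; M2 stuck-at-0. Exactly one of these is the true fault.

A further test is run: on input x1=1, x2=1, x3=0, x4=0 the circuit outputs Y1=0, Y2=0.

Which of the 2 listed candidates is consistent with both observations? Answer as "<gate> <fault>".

M2 stuck-at-0

Evaluate each candidate on input x1=1, x2=1, x3=0, x4=0:
  M2 inverted output: M1=0, M2=1 [inverted output], M3=1, M4=1, M5=0, M6=0, M7=0, M8=0, M9=1, M10=1, M11=1, M12=0 → Y1=1, Y2=0 — eliminated
  M2 stuck-at-0: M1=0, M2=0 [stuck-at-0], M3=0, M4=1, M5=0, M6=0, M7=0, M8=0, M9=0, M10=0, M11=1, M12=0 → Y1=0, Y2=0 — matches
Only M2 stuck-at-0 reproduces the observed Y1=0, Y2=0.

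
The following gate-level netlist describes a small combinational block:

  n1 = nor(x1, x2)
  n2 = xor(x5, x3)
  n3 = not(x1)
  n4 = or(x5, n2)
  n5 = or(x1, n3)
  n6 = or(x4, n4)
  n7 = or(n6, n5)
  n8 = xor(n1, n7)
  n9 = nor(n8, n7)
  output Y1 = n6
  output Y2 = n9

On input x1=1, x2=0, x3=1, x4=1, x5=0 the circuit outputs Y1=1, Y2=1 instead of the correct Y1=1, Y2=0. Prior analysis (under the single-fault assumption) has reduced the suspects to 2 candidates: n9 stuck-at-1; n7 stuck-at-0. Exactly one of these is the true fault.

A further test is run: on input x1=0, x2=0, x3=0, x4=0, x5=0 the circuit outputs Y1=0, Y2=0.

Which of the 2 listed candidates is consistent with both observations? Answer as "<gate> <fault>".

n7 stuck-at-0

Evaluate each candidate on input x1=0, x2=0, x3=0, x4=0, x5=0:
  n9 stuck-at-1: n1=1, n2=0, n3=1, n4=0, n5=1, n6=0, n7=1, n8=0, n9=1 [stuck-at-1] → Y1=0, Y2=1 — eliminated
  n7 stuck-at-0: n1=1, n2=0, n3=1, n4=0, n5=1, n6=0, n7=0 [stuck-at-0], n8=1, n9=0 → Y1=0, Y2=0 — matches
Only n7 stuck-at-0 reproduces the observed Y1=0, Y2=0.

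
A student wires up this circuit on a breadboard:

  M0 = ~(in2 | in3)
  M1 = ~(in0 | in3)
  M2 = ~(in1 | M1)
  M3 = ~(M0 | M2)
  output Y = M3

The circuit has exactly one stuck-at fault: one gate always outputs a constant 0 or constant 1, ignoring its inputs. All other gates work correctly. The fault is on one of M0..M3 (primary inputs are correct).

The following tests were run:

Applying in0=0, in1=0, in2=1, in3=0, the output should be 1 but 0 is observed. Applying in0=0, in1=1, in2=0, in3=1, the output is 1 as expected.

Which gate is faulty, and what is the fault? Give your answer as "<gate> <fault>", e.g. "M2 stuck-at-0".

Fault-free values for test 1 (in0=0, in1=0, in2=1, in3=0): M0=0, M1=1, M2=0, M3=1, giving Y=1. Observed 0.
Test 1: faults giving observed 0 are {M0 stuck-at-1, M1 stuck-at-0, M2 stuck-at-1, M3 stuck-at-0}.
Test 2 (in0=0, in1=1, in2=0, in3=1): fault-free M0=0, M1=0, M2=0, M3=1 → 1; observed 1. Eliminates M0 stuck-at-1, M2 stuck-at-1, M3 stuck-at-0.
Only M1 stuck-at-0 is consistent with every test.

M1 stuck-at-0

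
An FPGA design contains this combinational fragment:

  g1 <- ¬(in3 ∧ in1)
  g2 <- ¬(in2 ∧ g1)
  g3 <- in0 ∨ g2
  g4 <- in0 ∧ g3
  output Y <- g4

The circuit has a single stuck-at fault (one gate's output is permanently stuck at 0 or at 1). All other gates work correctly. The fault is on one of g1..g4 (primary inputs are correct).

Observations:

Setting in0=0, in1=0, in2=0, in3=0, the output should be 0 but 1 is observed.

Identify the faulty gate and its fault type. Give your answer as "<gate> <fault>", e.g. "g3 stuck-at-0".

Fault-free values for test 1 (in0=0, in1=0, in2=0, in3=0): g1=1, g2=1, g3=1, g4=0, giving Y=0. Observed 1.
Test 1: faults giving observed 1 are {g4 stuck-at-1}.
Only g4 stuck-at-1 is consistent with every test.

g4 stuck-at-1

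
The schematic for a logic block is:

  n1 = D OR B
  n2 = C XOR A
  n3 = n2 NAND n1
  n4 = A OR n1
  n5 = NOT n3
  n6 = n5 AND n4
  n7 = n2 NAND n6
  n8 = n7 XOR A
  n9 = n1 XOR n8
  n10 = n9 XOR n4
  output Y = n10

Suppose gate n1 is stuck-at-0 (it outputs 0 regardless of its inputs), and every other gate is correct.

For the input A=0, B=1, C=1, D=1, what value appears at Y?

Propagate with n1 forced: n1=0 [stuck-at-0], n2=1, n3=1, n4=0, n5=0, n6=0, n7=1, n8=1, n9=1, n10=1.
So Y = 1. (Without the fault it would be 0.)

1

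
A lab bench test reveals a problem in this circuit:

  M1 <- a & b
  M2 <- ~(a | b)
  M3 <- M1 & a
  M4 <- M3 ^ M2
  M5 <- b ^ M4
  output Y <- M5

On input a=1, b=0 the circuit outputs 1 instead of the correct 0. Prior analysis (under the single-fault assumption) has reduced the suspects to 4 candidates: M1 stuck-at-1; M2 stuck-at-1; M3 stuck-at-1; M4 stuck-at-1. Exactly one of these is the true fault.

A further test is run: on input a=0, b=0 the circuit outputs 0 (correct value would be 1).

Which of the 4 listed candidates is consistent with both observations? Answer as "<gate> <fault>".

Evaluate each candidate on input a=0, b=0:
  M1 stuck-at-1: M1=1 [stuck-at-1], M2=1, M3=0, M4=1, M5=1 → 1 — eliminated
  M2 stuck-at-1: M1=0, M2=1 [stuck-at-1], M3=0, M4=1, M5=1 → 1 — eliminated
  M3 stuck-at-1: M1=0, M2=1, M3=1 [stuck-at-1], M4=0, M5=0 → 0 — matches
  M4 stuck-at-1: M1=0, M2=1, M3=0, M4=1 [stuck-at-1], M5=1 → 1 — eliminated
Only M3 stuck-at-1 reproduces the observed 0.

M3 stuck-at-1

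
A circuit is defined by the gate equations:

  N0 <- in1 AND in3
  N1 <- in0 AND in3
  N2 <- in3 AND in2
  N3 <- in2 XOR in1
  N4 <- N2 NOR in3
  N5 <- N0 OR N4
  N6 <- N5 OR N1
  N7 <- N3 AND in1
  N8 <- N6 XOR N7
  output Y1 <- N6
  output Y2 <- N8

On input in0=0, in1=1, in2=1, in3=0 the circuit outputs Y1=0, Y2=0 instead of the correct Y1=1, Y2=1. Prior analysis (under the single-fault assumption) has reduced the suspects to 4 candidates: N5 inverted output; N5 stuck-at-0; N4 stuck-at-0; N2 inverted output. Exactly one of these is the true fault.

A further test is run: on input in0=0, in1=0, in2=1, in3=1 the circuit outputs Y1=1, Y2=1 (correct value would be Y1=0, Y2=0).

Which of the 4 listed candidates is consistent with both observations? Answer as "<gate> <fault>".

Evaluate each candidate on input in0=0, in1=0, in2=1, in3=1:
  N5 inverted output: N0=0, N1=0, N2=1, N3=1, N4=0, N5=1 [inverted output], N6=1, N7=0, N8=1 → Y1=1, Y2=1 — matches
  N5 stuck-at-0: N0=0, N1=0, N2=1, N3=1, N4=0, N5=0 [stuck-at-0], N6=0, N7=0, N8=0 → Y1=0, Y2=0 — eliminated
  N4 stuck-at-0: N0=0, N1=0, N2=1, N3=1, N4=0 [stuck-at-0], N5=0, N6=0, N7=0, N8=0 → Y1=0, Y2=0 — eliminated
  N2 inverted output: N0=0, N1=0, N2=0 [inverted output], N3=1, N4=0, N5=0, N6=0, N7=0, N8=0 → Y1=0, Y2=0 — eliminated
Only N5 inverted output reproduces the observed Y1=1, Y2=1.

N5 inverted output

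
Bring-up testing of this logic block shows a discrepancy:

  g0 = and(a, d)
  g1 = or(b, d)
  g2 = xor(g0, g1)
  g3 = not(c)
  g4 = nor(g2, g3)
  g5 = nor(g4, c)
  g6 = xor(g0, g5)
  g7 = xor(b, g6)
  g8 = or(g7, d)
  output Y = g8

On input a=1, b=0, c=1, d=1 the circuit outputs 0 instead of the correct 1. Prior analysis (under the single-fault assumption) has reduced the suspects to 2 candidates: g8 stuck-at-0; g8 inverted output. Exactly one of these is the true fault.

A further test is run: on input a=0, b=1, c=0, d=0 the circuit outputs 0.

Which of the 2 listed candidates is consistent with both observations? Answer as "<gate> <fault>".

g8 stuck-at-0

Evaluate each candidate on input a=0, b=1, c=0, d=0:
  g8 stuck-at-0: g0=0, g1=1, g2=1, g3=1, g4=0, g5=1, g6=1, g7=0, g8=0 [stuck-at-0] → 0 — matches
  g8 inverted output: g0=0, g1=1, g2=1, g3=1, g4=0, g5=1, g6=1, g7=0, g8=1 [inverted output] → 1 — eliminated
Only g8 stuck-at-0 reproduces the observed 0.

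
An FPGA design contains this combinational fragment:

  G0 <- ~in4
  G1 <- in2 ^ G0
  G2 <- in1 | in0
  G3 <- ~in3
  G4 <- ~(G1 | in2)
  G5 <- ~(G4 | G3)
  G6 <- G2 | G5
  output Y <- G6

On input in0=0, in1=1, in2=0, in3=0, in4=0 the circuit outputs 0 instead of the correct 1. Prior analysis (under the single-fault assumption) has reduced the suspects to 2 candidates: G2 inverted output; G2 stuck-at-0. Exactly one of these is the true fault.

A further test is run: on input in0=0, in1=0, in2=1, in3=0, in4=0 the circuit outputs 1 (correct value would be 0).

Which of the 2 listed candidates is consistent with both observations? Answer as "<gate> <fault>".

Evaluate each candidate on input in0=0, in1=0, in2=1, in3=0, in4=0:
  G2 inverted output: G0=1, G1=0, G2=1 [inverted output], G3=1, G4=0, G5=0, G6=1 → 1 — matches
  G2 stuck-at-0: G0=1, G1=0, G2=0 [stuck-at-0], G3=1, G4=0, G5=0, G6=0 → 0 — eliminated
Only G2 inverted output reproduces the observed 1.

G2 inverted output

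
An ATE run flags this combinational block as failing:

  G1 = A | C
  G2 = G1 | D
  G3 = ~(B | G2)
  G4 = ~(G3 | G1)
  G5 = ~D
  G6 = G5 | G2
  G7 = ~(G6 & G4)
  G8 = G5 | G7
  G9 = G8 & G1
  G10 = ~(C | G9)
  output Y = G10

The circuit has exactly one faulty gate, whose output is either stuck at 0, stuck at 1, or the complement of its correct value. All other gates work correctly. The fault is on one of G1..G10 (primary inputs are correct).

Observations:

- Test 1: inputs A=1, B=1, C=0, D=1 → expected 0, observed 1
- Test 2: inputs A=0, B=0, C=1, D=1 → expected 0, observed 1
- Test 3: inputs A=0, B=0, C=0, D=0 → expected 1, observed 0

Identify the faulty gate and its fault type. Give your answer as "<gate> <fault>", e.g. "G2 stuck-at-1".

Fault-free values for test 1 (A=1, B=1, C=0, D=1): G1=1, G2=1, G3=0, G4=0, G5=0, G6=1, G7=1, G8=1, G9=1, G10=0, giving Y=0. Observed 1.
Test 1: faults giving observed 1 are {G1 stuck-at-0, G1 inverted output, G4 stuck-at-1, G4 inverted output, G7 stuck-at-0, G7 inverted output, G8 stuck-at-0, G8 inverted output, G9 stuck-at-0, G9 inverted output, G10 stuck-at-1, G10 inverted output}.
Test 2 (A=0, B=0, C=1, D=1): fault-free G1=1, G2=1, G3=0, G4=0, G5=0, G6=1, G7=1, G8=1, G9=1, G10=0 → 0; observed 1. Eliminates G1 stuck-at-0, G1 inverted output, G4 stuck-at-1, G4 inverted output, G7 stuck-at-0, G7 inverted output, G8 stuck-at-0, G8 inverted output, G9 stuck-at-0, G9 inverted output.
Test 3 (A=0, B=0, C=0, D=0): fault-free G1=0, G2=0, G3=1, G4=0, G5=1, G6=1, G7=1, G8=1, G9=0, G10=1 → 1; observed 0. Eliminates G10 stuck-at-1.
Only G10 inverted output is consistent with every test.

G10 inverted output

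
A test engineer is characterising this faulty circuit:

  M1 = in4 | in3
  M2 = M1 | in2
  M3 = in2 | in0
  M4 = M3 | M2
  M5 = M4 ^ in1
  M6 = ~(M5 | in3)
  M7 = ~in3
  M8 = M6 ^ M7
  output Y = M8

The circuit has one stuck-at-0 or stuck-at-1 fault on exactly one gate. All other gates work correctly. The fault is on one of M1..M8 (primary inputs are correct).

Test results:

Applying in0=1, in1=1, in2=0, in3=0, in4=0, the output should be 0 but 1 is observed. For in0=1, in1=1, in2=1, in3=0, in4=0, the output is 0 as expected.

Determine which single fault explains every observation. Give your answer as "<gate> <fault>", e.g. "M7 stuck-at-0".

Fault-free values for test 1 (in0=1, in1=1, in2=0, in3=0, in4=0): M1=0, M2=0, M3=1, M4=1, M5=0, M6=1, M7=1, M8=0, giving Y=0. Observed 1.
Test 1: faults giving observed 1 are {M3 stuck-at-0, M4 stuck-at-0, M5 stuck-at-1, M6 stuck-at-0, M7 stuck-at-0, M8 stuck-at-1}.
Test 2 (in0=1, in1=1, in2=1, in3=0, in4=0): fault-free M1=0, M2=1, M3=1, M4=1, M5=0, M6=1, M7=1, M8=0 → 0; observed 0. Eliminates M4 stuck-at-0, M5 stuck-at-1, M6 stuck-at-0, M7 stuck-at-0, M8 stuck-at-1.
Only M3 stuck-at-0 is consistent with every test.

M3 stuck-at-0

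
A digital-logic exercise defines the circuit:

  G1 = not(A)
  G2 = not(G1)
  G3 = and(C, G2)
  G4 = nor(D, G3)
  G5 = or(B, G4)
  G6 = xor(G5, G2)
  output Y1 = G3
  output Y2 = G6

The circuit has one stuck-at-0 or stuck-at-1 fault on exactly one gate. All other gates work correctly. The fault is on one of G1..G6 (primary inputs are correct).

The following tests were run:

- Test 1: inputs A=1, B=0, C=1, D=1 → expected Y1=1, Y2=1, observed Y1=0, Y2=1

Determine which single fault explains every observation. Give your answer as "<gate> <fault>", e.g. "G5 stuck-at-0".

G3 stuck-at-0

Fault-free values for test 1 (A=1, B=0, C=1, D=1): G1=0, G2=1, G3=1, G4=0, G5=0, G6=1, giving Y1=1, Y2=1. Observed Y1=0, Y2=1.
Test 1: faults giving observed Y1=0, Y2=1 are {G3 stuck-at-0}.
Only G3 stuck-at-0 is consistent with every test.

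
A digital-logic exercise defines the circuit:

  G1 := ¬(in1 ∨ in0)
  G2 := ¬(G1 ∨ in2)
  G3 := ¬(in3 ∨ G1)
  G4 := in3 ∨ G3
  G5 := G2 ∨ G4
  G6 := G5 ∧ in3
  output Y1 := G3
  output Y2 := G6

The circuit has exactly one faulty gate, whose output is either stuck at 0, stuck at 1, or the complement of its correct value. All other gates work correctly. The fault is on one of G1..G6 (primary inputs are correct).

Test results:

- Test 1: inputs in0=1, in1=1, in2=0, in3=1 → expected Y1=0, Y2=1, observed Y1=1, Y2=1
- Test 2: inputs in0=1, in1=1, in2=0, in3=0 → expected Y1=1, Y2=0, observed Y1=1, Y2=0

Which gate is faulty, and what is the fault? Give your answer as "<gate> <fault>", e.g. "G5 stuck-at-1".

G3 stuck-at-1

Fault-free values for test 1 (in0=1, in1=1, in2=0, in3=1): G1=0, G2=1, G3=0, G4=1, G5=1, G6=1, giving Y1=0, Y2=1. Observed Y1=1, Y2=1.
Test 1: faults giving observed Y1=1, Y2=1 are {G3 stuck-at-1, G3 inverted output}.
Test 2 (in0=1, in1=1, in2=0, in3=0): fault-free G1=0, G2=1, G3=1, G4=1, G5=1, G6=0 → Y1=1, Y2=0; observed Y1=1, Y2=0. Eliminates G3 inverted output.
Only G3 stuck-at-1 is consistent with every test.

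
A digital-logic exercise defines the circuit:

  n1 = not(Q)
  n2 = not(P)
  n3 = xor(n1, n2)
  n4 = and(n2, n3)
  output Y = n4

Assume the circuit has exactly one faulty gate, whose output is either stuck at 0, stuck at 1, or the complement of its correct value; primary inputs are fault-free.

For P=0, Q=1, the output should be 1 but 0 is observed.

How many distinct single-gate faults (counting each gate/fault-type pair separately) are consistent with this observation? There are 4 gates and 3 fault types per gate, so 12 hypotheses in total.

Fault-free: n1=0, n2=1, n3=1, n4=1 → 1. Observed 0.
  n1 stuck-at-0: output 1 ✗
  n1 stuck-at-1: output 0 ✓
  n1 inverted output: output 0 ✓
  n2 stuck-at-0: output 0 ✓
  n2 stuck-at-1: output 1 ✗
  n2 inverted output: output 0 ✓
  n3 stuck-at-0: output 0 ✓
  n3 stuck-at-1: output 1 ✗
  n3 inverted output: output 0 ✓
  n4 stuck-at-0: output 0 ✓
  n4 stuck-at-1: output 1 ✗
  n4 inverted output: output 0 ✓
Consistent faults: {n1 stuck-at-1, n1 inverted output, n2 stuck-at-0, n2 inverted output, n3 stuck-at-0, n3 inverted output, n4 stuck-at-0, n4 inverted output} — 8 in all.

8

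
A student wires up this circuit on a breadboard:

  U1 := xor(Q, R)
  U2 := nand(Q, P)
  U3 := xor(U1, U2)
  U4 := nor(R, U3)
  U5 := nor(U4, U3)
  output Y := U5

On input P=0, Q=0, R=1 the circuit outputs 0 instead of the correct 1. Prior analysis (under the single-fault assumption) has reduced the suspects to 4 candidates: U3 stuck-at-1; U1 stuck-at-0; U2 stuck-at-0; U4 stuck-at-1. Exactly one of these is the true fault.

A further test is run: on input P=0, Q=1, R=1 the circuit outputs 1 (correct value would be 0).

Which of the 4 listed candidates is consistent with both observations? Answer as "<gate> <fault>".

U2 stuck-at-0

Evaluate each candidate on input P=0, Q=1, R=1:
  U3 stuck-at-1: U1=0, U2=1, U3=1 [stuck-at-1], U4=0, U5=0 → 0 — eliminated
  U1 stuck-at-0: U1=0 [stuck-at-0], U2=1, U3=1, U4=0, U5=0 → 0 — eliminated
  U2 stuck-at-0: U1=0, U2=0 [stuck-at-0], U3=0, U4=0, U5=1 → 1 — matches
  U4 stuck-at-1: U1=0, U2=1, U3=1, U4=1 [stuck-at-1], U5=0 → 0 — eliminated
Only U2 stuck-at-0 reproduces the observed 1.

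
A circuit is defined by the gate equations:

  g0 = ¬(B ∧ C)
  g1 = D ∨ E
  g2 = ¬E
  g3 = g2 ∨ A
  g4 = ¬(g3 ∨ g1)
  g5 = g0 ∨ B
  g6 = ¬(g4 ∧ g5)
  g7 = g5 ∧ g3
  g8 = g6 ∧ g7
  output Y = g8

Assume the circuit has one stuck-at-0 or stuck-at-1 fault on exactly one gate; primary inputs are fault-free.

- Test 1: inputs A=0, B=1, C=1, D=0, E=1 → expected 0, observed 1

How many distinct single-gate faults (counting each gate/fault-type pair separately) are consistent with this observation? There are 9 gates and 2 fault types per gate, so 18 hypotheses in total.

Fault-free: g0=0, g1=1, g2=0, g3=0, g4=0, g5=1, g6=1, g7=0, g8=0 → 0. Observed 1.
  g0: none of the 2 fault types match ✗
  g1: none of the 2 fault types match ✗
  g2: stuck-at-1 ✓; others ✗
  g3: stuck-at-1 ✓; others ✗
  g4: none of the 2 fault types match ✗
  g5: none of the 2 fault types match ✗
  g6: none of the 2 fault types match ✗
  g7: stuck-at-1 ✓; others ✗
  g8: stuck-at-1 ✓; others ✗
Consistent faults: {g2 stuck-at-1, g3 stuck-at-1, g7 stuck-at-1, g8 stuck-at-1} — 4 in all.

4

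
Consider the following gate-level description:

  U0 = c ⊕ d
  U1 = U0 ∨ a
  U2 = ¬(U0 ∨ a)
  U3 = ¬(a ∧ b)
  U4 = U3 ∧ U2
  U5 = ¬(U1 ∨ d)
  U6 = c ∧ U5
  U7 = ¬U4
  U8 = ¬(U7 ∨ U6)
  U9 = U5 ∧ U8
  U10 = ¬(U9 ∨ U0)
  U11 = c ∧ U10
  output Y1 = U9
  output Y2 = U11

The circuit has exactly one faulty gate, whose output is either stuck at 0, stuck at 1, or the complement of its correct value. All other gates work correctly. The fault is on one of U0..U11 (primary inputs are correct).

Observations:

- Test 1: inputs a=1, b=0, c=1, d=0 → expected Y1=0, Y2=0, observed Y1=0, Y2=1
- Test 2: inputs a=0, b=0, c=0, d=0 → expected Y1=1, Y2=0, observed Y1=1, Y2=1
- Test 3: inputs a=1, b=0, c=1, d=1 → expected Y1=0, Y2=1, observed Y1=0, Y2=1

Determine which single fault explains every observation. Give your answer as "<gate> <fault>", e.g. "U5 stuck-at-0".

Fault-free values for test 1 (a=1, b=0, c=1, d=0): U0=1, U1=1, U2=0, U3=1, U4=0, U5=0, U6=0, U7=1, U8=0, U9=0, U10=0, U11=0, giving Y1=0, Y2=0. Observed Y1=0, Y2=1.
Test 1: faults giving observed Y1=0, Y2=1 are {U0 stuck-at-0, U0 inverted output, U10 stuck-at-1, U10 inverted output, U11 stuck-at-1, U11 inverted output}.
Test 2 (a=0, b=0, c=0, d=0): fault-free U0=0, U1=0, U2=1, U3=1, U4=1, U5=1, U6=0, U7=0, U8=1, U9=1, U10=0, U11=0 → Y1=1, Y2=0; observed Y1=1, Y2=1. Eliminates U0 stuck-at-0, U0 inverted output, U10 stuck-at-1, U10 inverted output.
Test 3 (a=1, b=0, c=1, d=1): fault-free U0=0, U1=1, U2=0, U3=1, U4=0, U5=0, U6=0, U7=1, U8=0, U9=0, U10=1, U11=1 → Y1=0, Y2=1; observed Y1=0, Y2=1. Eliminates U11 inverted output.
Only U11 stuck-at-1 is consistent with every test.

U11 stuck-at-1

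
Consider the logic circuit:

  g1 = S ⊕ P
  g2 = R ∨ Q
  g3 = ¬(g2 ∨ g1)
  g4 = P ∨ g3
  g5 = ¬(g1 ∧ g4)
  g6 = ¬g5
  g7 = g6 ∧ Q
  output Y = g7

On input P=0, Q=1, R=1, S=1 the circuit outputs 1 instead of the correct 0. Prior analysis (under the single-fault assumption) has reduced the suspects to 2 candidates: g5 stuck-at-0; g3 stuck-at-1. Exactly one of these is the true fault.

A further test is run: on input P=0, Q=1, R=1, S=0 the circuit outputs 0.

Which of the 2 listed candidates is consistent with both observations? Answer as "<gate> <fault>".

g3 stuck-at-1

Evaluate each candidate on input P=0, Q=1, R=1, S=0:
  g5 stuck-at-0: g1=0, g2=1, g3=0, g4=0, g5=0 [stuck-at-0], g6=1, g7=1 → 1 — eliminated
  g3 stuck-at-1: g1=0, g2=1, g3=1 [stuck-at-1], g4=1, g5=1, g6=0, g7=0 → 0 — matches
Only g3 stuck-at-1 reproduces the observed 0.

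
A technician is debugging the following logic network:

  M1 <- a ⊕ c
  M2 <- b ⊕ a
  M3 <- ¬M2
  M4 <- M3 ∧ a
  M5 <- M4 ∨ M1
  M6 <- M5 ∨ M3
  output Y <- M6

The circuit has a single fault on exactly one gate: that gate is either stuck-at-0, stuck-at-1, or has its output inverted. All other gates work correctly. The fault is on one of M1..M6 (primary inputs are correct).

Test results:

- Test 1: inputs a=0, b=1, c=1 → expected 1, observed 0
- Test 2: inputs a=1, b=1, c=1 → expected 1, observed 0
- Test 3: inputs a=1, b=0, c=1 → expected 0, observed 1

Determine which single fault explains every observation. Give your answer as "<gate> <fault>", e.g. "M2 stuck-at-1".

M6 inverted output

Fault-free values for test 1 (a=0, b=1, c=1): M1=1, M2=1, M3=0, M4=0, M5=1, M6=1, giving Y=1. Observed 0.
Test 1: faults giving observed 0 are {M1 stuck-at-0, M1 inverted output, M5 stuck-at-0, M5 inverted output, M6 stuck-at-0, M6 inverted output}.
Test 2 (a=1, b=1, c=1): fault-free M1=0, M2=0, M3=1, M4=1, M5=1, M6=1 → 1; observed 0. Eliminates M1 stuck-at-0, M1 inverted output, M5 stuck-at-0, M5 inverted output.
Test 3 (a=1, b=0, c=1): fault-free M1=0, M2=1, M3=0, M4=0, M5=0, M6=0 → 0; observed 1. Eliminates M6 stuck-at-0.
Only M6 inverted output is consistent with every test.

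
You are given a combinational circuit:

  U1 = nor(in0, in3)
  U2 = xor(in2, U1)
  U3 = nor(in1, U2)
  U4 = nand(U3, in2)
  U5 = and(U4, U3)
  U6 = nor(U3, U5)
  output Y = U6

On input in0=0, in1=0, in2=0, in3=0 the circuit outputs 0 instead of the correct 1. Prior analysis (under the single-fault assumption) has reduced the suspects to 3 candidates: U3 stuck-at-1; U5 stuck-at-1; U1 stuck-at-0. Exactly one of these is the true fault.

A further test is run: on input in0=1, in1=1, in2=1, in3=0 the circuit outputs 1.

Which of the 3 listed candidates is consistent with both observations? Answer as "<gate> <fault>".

Evaluate each candidate on input in0=1, in1=1, in2=1, in3=0:
  U3 stuck-at-1: U1=0, U2=1, U3=1 [stuck-at-1], U4=0, U5=0, U6=0 → 0 — eliminated
  U5 stuck-at-1: U1=0, U2=1, U3=0, U4=1, U5=1 [stuck-at-1], U6=0 → 0 — eliminated
  U1 stuck-at-0: U1=0 [stuck-at-0], U2=1, U3=0, U4=1, U5=0, U6=1 → 1 — matches
Only U1 stuck-at-0 reproduces the observed 1.

U1 stuck-at-0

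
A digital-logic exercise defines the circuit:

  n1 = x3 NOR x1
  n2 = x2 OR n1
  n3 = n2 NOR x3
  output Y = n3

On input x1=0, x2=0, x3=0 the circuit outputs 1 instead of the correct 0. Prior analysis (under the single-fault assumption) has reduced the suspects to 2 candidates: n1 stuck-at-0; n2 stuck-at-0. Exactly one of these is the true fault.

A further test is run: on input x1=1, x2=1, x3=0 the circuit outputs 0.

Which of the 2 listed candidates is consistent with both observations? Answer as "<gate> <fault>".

n1 stuck-at-0

Evaluate each candidate on input x1=1, x2=1, x3=0:
  n1 stuck-at-0: n1=0 [stuck-at-0], n2=1, n3=0 → 0 — matches
  n2 stuck-at-0: n1=0, n2=0 [stuck-at-0], n3=1 → 1 — eliminated
Only n1 stuck-at-0 reproduces the observed 0.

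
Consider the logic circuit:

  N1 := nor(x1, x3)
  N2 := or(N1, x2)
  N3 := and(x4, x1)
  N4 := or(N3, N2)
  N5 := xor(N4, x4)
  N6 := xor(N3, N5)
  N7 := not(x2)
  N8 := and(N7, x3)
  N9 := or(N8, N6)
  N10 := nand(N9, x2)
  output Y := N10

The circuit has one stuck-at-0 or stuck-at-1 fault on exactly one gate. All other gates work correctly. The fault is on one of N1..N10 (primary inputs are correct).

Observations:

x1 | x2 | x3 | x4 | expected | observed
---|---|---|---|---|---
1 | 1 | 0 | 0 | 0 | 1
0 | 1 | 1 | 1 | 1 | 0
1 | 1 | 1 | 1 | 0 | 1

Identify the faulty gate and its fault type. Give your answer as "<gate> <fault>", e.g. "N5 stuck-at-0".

N4 stuck-at-0

Fault-free values for test 1 (x1=1, x2=1, x3=0, x4=0): N1=0, N2=1, N3=0, N4=1, N5=1, N6=1, N7=0, N8=0, N9=1, N10=0, giving Y=0. Observed 1.
Test 1: faults giving observed 1 are {N2 stuck-at-0, N3 stuck-at-1, N4 stuck-at-0, N5 stuck-at-0, N6 stuck-at-0, N9 stuck-at-0, N10 stuck-at-1}.
Test 2 (x1=0, x2=1, x3=1, x4=1): fault-free N1=0, N2=1, N3=0, N4=1, N5=0, N6=0, N7=0, N8=0, N9=0, N10=1 → 1; observed 0. Eliminates N5 stuck-at-0, N6 stuck-at-0, N9 stuck-at-0, N10 stuck-at-1.
Test 3 (x1=1, x2=1, x3=1, x4=1): fault-free N1=0, N2=1, N3=1, N4=1, N5=0, N6=1, N7=0, N8=0, N9=1, N10=0 → 0; observed 1. Eliminates N2 stuck-at-0, N3 stuck-at-1.
Only N4 stuck-at-0 is consistent with every test.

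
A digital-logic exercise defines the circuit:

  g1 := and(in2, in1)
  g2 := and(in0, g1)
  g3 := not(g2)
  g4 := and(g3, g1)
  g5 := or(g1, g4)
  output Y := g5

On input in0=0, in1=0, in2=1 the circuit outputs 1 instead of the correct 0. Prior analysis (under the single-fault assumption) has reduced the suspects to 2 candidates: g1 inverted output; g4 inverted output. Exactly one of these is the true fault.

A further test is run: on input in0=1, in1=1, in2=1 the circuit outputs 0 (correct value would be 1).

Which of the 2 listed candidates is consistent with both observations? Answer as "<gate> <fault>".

g1 inverted output

Evaluate each candidate on input in0=1, in1=1, in2=1:
  g1 inverted output: g1=0 [inverted output], g2=0, g3=1, g4=0, g5=0 → 0 — matches
  g4 inverted output: g1=1, g2=1, g3=0, g4=1 [inverted output], g5=1 → 1 — eliminated
Only g1 inverted output reproduces the observed 0.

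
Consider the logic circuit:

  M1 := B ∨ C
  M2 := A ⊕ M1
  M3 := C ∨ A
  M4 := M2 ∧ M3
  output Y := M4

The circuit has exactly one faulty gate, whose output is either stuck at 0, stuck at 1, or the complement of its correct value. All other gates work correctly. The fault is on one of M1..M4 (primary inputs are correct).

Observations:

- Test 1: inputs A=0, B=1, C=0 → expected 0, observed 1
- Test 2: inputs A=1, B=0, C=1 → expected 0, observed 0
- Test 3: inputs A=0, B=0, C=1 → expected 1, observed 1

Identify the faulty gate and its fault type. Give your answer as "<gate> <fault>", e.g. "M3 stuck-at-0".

M3 stuck-at-1

Fault-free values for test 1 (A=0, B=1, C=0): M1=1, M2=1, M3=0, M4=0, giving Y=0. Observed 1.
Test 1: faults giving observed 1 are {M3 stuck-at-1, M3 inverted output, M4 stuck-at-1, M4 inverted output}.
Test 2 (A=1, B=0, C=1): fault-free M1=1, M2=0, M3=1, M4=0 → 0; observed 0. Eliminates M4 stuck-at-1, M4 inverted output.
Test 3 (A=0, B=0, C=1): fault-free M1=1, M2=1, M3=1, M4=1 → 1; observed 1. Eliminates M3 inverted output.
Only M3 stuck-at-1 is consistent with every test.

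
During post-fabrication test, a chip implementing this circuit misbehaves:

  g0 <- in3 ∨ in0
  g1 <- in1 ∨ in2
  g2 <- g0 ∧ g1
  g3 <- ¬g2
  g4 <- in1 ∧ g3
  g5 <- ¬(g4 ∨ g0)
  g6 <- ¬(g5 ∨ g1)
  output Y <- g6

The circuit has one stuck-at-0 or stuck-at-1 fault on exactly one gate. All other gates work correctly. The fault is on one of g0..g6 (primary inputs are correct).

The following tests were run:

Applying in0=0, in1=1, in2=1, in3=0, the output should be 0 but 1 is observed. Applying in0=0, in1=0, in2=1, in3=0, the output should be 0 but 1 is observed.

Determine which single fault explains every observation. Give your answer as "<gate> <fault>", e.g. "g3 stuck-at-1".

g6 stuck-at-1

Fault-free values for test 1 (in0=0, in1=1, in2=1, in3=0): g0=0, g1=1, g2=0, g3=1, g4=1, g5=0, g6=0, giving Y=0. Observed 1.
Test 1: faults giving observed 1 are {g1 stuck-at-0, g6 stuck-at-1}.
Test 2 (in0=0, in1=0, in2=1, in3=0): fault-free g0=0, g1=1, g2=0, g3=1, g4=0, g5=1, g6=0 → 0; observed 1. Eliminates g1 stuck-at-0.
Only g6 stuck-at-1 is consistent with every test.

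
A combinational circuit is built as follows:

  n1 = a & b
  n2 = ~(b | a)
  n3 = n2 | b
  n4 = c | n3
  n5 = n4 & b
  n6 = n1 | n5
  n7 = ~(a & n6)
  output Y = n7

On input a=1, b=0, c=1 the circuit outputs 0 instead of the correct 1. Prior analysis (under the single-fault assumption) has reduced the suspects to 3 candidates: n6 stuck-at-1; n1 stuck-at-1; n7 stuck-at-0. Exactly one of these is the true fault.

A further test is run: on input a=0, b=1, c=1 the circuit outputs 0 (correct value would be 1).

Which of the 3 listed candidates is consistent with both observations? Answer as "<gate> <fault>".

Evaluate each candidate on input a=0, b=1, c=1:
  n6 stuck-at-1: n1=0, n2=0, n3=1, n4=1, n5=1, n6=1 [stuck-at-1], n7=1 → 1 — eliminated
  n1 stuck-at-1: n1=1 [stuck-at-1], n2=0, n3=1, n4=1, n5=1, n6=1, n7=1 → 1 — eliminated
  n7 stuck-at-0: n1=0, n2=0, n3=1, n4=1, n5=1, n6=1, n7=0 [stuck-at-0] → 0 — matches
Only n7 stuck-at-0 reproduces the observed 0.

n7 stuck-at-0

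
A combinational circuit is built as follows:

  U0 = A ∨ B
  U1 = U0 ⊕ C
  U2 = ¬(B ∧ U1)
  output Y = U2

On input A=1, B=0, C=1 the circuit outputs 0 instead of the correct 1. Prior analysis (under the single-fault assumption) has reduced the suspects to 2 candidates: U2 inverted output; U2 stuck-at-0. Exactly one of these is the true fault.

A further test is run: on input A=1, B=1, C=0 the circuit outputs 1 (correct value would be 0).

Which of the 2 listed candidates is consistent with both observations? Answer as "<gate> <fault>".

Evaluate each candidate on input A=1, B=1, C=0:
  U2 inverted output: U0=1, U1=1, U2=1 [inverted output] → 1 — matches
  U2 stuck-at-0: U0=1, U1=1, U2=0 [stuck-at-0] → 0 — eliminated
Only U2 inverted output reproduces the observed 1.

U2 inverted output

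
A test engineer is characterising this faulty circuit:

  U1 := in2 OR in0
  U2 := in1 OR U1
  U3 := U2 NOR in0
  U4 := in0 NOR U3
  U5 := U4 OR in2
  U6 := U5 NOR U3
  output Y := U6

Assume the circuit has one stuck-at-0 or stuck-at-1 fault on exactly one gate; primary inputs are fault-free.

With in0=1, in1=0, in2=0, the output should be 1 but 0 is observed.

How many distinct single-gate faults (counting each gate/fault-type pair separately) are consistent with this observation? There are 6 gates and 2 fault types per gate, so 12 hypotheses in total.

Fault-free: U1=1, U2=1, U3=0, U4=0, U5=0, U6=1 → 1. Observed 0.
  U1 stuck-at-0: output 1 ✗
  U1 stuck-at-1: output 1 ✗
  U2 stuck-at-0: output 1 ✗
  U2 stuck-at-1: output 1 ✗
  U3 stuck-at-0: output 1 ✗
  U3 stuck-at-1: output 0 ✓
  U4 stuck-at-0: output 1 ✗
  U4 stuck-at-1: output 0 ✓
  U5 stuck-at-0: output 1 ✗
  U5 stuck-at-1: output 0 ✓
  U6 stuck-at-0: output 0 ✓
  U6 stuck-at-1: output 1 ✗
Consistent faults: {U3 stuck-at-1, U4 stuck-at-1, U5 stuck-at-1, U6 stuck-at-0} — 4 in all.

4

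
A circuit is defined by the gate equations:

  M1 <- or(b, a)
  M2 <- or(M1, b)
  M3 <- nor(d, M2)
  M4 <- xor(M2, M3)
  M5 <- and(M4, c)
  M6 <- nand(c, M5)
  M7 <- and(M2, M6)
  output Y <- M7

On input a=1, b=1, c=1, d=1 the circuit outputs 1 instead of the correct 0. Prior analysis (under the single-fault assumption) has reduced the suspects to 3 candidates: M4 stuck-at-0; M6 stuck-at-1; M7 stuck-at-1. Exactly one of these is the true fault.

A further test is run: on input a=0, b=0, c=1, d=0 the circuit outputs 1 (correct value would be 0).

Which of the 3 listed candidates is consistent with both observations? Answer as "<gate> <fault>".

M7 stuck-at-1

Evaluate each candidate on input a=0, b=0, c=1, d=0:
  M4 stuck-at-0: M1=0, M2=0, M3=1, M4=0 [stuck-at-0], M5=0, M6=1, M7=0 → 0 — eliminated
  M6 stuck-at-1: M1=0, M2=0, M3=1, M4=1, M5=1, M6=1 [stuck-at-1], M7=0 → 0 — eliminated
  M7 stuck-at-1: M1=0, M2=0, M3=1, M4=1, M5=1, M6=0, M7=1 [stuck-at-1] → 1 — matches
Only M7 stuck-at-1 reproduces the observed 1.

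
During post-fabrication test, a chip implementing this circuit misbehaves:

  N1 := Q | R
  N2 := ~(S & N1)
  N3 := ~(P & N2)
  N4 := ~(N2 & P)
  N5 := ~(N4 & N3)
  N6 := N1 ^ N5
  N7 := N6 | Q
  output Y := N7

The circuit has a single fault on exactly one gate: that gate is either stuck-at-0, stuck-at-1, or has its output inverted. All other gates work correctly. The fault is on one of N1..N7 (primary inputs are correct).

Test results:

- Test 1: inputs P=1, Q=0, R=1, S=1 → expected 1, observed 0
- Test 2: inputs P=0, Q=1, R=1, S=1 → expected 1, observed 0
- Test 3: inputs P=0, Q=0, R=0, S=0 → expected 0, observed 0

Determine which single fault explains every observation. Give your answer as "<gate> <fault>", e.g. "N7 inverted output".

N7 stuck-at-0

Fault-free values for test 1 (P=1, Q=0, R=1, S=1): N1=1, N2=0, N3=1, N4=1, N5=0, N6=1, N7=1, giving Y=1. Observed 0.
Test 1: faults giving observed 0 are {N2 stuck-at-1, N2 inverted output, N3 stuck-at-0, N3 inverted output, N4 stuck-at-0, N4 inverted output, N5 stuck-at-1, N5 inverted output, N6 stuck-at-0, N6 inverted output, N7 stuck-at-0, N7 inverted output}.
Test 2 (P=0, Q=1, R=1, S=1): fault-free N1=1, N2=0, N3=1, N4=1, N5=0, N6=1, N7=1 → 1; observed 0. Eliminates N2 stuck-at-1, N2 inverted output, N3 stuck-at-0, N3 inverted output, N4 stuck-at-0, N4 inverted output, N5 stuck-at-1, N5 inverted output, N6 stuck-at-0, N6 inverted output.
Test 3 (P=0, Q=0, R=0, S=0): fault-free N1=0, N2=1, N3=1, N4=1, N5=0, N6=0, N7=0 → 0; observed 0. Eliminates N7 inverted output.
Only N7 stuck-at-0 is consistent with every test.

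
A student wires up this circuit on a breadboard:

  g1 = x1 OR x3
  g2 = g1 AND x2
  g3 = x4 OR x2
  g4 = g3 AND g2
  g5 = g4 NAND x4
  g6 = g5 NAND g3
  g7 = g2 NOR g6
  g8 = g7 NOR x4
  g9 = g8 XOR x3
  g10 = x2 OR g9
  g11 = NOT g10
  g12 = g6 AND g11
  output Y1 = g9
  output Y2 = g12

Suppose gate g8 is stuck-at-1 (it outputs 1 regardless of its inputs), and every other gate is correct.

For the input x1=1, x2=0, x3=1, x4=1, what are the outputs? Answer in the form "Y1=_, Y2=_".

Y1=0, Y2=0

Propagate with g8 forced: g1=1, g2=0, g3=1, g4=0, g5=1, g6=0, g7=1, g8=1 [stuck-at-1], g9=0, g10=0, g11=1, g12=0.
So the outputs are Y1=0, Y2=0. (Without the fault they would be Y1=1, Y2=0.)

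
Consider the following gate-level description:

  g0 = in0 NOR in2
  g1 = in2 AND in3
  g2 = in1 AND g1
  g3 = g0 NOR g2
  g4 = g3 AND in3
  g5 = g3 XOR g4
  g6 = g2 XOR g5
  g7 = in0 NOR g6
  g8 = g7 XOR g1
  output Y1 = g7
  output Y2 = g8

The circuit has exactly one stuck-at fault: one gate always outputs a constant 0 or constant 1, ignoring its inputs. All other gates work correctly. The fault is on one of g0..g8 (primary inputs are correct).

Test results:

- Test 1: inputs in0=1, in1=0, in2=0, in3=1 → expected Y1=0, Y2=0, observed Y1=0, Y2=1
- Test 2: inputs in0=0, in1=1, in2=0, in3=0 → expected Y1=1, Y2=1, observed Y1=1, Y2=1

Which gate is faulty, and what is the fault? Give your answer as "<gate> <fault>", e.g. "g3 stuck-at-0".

Fault-free values for test 1 (in0=1, in1=0, in2=0, in3=1): g0=0, g1=0, g2=0, g3=1, g4=1, g5=0, g6=0, g7=0, g8=0, giving Y1=0, Y2=0. Observed Y1=0, Y2=1.
Test 1: faults giving observed Y1=0, Y2=1 are {g1 stuck-at-1, g8 stuck-at-1}.
Test 2 (in0=0, in1=1, in2=0, in3=0): fault-free g0=1, g1=0, g2=0, g3=0, g4=0, g5=0, g6=0, g7=1, g8=1 → Y1=1, Y2=1; observed Y1=1, Y2=1. Eliminates g1 stuck-at-1.
Only g8 stuck-at-1 is consistent with every test.

g8 stuck-at-1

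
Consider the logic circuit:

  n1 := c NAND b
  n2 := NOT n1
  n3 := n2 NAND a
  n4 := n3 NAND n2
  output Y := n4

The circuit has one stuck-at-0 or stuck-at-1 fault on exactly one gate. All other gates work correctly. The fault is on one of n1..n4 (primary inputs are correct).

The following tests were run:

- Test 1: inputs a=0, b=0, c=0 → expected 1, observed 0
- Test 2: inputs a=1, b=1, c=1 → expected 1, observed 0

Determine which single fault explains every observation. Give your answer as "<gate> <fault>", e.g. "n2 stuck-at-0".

n4 stuck-at-0

Fault-free values for test 1 (a=0, b=0, c=0): n1=1, n2=0, n3=1, n4=1, giving Y=1. Observed 0.
Test 1: faults giving observed 0 are {n1 stuck-at-0, n2 stuck-at-1, n4 stuck-at-0}.
Test 2 (a=1, b=1, c=1): fault-free n1=0, n2=1, n3=0, n4=1 → 1; observed 0. Eliminates n1 stuck-at-0, n2 stuck-at-1.
Only n4 stuck-at-0 is consistent with every test.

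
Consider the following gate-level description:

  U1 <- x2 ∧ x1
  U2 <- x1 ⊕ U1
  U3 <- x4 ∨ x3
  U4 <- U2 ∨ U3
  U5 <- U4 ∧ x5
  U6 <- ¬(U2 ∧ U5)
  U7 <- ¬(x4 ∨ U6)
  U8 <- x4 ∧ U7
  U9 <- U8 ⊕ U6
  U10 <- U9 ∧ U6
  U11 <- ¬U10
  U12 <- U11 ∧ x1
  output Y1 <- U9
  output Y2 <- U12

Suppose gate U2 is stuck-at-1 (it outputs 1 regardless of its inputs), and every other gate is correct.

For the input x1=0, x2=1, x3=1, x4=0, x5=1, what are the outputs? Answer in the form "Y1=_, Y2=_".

Y1=0, Y2=0

Propagate with U2 forced: U1=0, U2=1 [stuck-at-1], U3=1, U4=1, U5=1, U6=0, U7=1, U8=0, U9=0, U10=0, U11=1, U12=0.
So the outputs are Y1=0, Y2=0. (Without the fault they would be Y1=1, Y2=0.)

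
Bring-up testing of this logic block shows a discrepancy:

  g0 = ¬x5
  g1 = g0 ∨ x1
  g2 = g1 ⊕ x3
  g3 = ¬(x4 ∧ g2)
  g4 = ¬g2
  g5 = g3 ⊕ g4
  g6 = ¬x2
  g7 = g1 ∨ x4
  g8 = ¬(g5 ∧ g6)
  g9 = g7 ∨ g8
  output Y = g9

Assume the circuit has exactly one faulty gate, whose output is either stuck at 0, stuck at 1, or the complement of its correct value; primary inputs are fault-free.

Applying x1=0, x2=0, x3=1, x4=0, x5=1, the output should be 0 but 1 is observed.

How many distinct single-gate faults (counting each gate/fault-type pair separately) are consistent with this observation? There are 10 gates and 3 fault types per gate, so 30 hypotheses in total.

Fault-free: g0=0, g1=0, g2=1, g3=1, g4=0, g5=1, g6=1, g7=0, g8=0, g9=0 → 0. Observed 1.
  g0: stuck-at-1, inverted output ✓; others ✗
  g1: stuck-at-1, inverted output ✓; others ✗
  g2: stuck-at-0, inverted output ✓; others ✗
  g3: stuck-at-0, inverted output ✓; others ✗
  g4: stuck-at-1, inverted output ✓; others ✗
  g5: stuck-at-0, inverted output ✓; others ✗
  g6: stuck-at-0, inverted output ✓; others ✗
  g7: stuck-at-1, inverted output ✓; others ✗
  g8: stuck-at-1, inverted output ✓; others ✗
  g9: stuck-at-1, inverted output ✓; others ✗
Consistent faults: {g0 stuck-at-1, g0 inverted output, g1 stuck-at-1, g1 inverted output, g2 stuck-at-0, g2 inverted output, g3 stuck-at-0, g3 inverted output, g4 stuck-at-1, g4 inverted output, g5 stuck-at-0, g5 inverted output, g6 stuck-at-0, g6 inverted output, g7 stuck-at-1, g7 inverted output, g8 stuck-at-1, g8 inverted output, g9 stuck-at-1, g9 inverted output} — 20 in all.

20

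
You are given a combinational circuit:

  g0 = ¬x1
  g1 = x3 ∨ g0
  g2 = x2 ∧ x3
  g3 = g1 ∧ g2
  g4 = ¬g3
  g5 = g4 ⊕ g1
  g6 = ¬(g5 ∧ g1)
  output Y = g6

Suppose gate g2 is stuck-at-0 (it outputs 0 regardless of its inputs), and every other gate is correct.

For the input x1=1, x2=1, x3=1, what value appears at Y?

Propagate with g2 forced: g0=0, g1=1, g2=0 [stuck-at-0], g3=0, g4=1, g5=0, g6=1.
So Y = 1. (Without the fault it would be 0.)

1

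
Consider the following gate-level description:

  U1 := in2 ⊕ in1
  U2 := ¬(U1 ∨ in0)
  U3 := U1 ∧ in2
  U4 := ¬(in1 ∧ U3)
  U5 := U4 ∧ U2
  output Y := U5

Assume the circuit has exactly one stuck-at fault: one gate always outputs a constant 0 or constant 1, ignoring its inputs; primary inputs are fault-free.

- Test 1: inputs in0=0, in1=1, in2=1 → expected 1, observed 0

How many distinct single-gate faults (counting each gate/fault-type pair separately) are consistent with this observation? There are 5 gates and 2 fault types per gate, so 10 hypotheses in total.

5

Fault-free: U1=0, U2=1, U3=0, U4=1, U5=1 → 1. Observed 0.
  U1 stuck-at-0: output 1 ✗
  U1 stuck-at-1: output 0 ✓
  U2 stuck-at-0: output 0 ✓
  U2 stuck-at-1: output 1 ✗
  U3 stuck-at-0: output 1 ✗
  U3 stuck-at-1: output 0 ✓
  U4 stuck-at-0: output 0 ✓
  U4 stuck-at-1: output 1 ✗
  U5 stuck-at-0: output 0 ✓
  U5 stuck-at-1: output 1 ✗
Consistent faults: {U1 stuck-at-1, U2 stuck-at-0, U3 stuck-at-1, U4 stuck-at-0, U5 stuck-at-0} — 5 in all.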